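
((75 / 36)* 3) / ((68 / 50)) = 4.60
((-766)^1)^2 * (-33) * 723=-13999411404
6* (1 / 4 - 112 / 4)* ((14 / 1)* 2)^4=-102340224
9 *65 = 585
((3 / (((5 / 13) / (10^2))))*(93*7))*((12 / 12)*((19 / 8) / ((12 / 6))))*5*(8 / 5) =4823910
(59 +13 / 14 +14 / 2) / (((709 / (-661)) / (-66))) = 20438781 / 4963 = 4118.23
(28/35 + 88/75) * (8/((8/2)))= 296/75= 3.95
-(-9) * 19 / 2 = 171 / 2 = 85.50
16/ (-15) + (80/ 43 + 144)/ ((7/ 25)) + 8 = 340472/ 645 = 527.86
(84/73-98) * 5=-35350/73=-484.25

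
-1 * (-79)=79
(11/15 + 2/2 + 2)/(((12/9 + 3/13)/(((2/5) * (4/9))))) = 5824/13725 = 0.42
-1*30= -30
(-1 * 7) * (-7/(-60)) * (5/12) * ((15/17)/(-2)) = 245/1632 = 0.15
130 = 130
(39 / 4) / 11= 0.89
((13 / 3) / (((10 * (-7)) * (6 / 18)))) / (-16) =13 / 1120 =0.01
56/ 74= 0.76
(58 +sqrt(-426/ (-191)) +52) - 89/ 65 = sqrt(81366)/ 191 +7061/ 65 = 110.12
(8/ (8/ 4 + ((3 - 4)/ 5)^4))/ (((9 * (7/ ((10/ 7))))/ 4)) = 200000/ 551691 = 0.36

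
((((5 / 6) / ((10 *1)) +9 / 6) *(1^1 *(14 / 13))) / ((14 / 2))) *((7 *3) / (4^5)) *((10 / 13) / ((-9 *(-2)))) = 665 / 3115008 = 0.00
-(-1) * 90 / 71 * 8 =10.14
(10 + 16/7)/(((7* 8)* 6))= 43/1176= 0.04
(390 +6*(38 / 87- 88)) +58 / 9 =-128.93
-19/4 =-4.75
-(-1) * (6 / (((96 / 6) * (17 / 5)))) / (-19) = -15 / 2584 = -0.01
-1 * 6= -6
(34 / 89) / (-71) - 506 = -3197448 / 6319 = -506.01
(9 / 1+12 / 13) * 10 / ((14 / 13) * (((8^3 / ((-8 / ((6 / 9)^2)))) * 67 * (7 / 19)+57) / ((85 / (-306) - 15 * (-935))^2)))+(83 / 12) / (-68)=-5900832229959559 / 210043568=-28093372.66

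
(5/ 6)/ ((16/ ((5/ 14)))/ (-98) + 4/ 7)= 175/ 24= 7.29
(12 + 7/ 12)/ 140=151/ 1680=0.09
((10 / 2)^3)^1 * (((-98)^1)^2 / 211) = 1200500 / 211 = 5689.57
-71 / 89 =-0.80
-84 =-84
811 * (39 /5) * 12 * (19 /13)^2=10539756 /65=162150.09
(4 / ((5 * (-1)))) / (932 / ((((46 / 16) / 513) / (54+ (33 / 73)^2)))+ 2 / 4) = -0.00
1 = 1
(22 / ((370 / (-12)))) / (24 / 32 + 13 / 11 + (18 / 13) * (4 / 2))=-75504 / 497465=-0.15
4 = 4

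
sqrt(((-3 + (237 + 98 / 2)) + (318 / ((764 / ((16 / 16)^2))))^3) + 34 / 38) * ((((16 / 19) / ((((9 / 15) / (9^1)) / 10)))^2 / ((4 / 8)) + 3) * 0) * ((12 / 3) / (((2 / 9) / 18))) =0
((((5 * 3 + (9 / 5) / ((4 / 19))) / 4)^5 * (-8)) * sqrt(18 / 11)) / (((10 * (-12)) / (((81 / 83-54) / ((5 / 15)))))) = -306039271101407253 * sqrt(22) / 14958592000000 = -95961.67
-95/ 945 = -19/ 189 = -0.10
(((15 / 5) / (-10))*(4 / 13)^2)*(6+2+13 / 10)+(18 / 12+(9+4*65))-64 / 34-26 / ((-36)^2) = 12488936119 / 46542600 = 268.33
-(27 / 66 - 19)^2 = -167281 / 484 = -345.62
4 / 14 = 2 / 7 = 0.29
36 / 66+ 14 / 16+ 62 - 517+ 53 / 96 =-478397 / 1056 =-453.03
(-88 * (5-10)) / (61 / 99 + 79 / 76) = 3310560 / 12457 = 265.76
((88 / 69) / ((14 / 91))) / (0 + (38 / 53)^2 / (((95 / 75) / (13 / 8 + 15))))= 3213496 / 2615445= 1.23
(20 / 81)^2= 0.06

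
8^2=64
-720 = -720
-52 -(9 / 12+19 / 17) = -3663 / 68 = -53.87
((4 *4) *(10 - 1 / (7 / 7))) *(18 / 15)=864 / 5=172.80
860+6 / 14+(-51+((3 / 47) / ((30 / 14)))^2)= 312905193 / 386575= 809.43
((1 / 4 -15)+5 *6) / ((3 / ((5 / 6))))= 305 / 72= 4.24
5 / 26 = 0.19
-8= -8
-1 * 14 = -14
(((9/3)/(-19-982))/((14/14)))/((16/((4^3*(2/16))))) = -3/2002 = -0.00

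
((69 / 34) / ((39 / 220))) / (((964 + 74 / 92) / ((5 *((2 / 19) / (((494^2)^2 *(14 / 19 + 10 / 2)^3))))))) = 145475 / 261926510975665587818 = 0.00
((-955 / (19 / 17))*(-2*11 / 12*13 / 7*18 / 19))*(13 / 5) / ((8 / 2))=18108519 / 10108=1791.50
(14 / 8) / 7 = 1 / 4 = 0.25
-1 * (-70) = 70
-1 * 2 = -2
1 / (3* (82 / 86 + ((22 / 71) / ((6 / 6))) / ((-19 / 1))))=58007 / 163089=0.36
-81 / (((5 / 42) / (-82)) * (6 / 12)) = 557928 / 5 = 111585.60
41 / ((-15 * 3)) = -41 / 45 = -0.91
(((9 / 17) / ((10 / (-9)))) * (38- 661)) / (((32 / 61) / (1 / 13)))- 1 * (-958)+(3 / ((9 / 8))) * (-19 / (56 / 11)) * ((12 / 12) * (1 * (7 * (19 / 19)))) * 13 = 20337769 / 212160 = 95.86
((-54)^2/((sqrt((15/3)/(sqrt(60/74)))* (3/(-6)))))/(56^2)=-729* 185^(3/4)* 6^(1/4)/72520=-0.79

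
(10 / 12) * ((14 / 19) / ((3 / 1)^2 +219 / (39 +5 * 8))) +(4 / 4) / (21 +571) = 0.05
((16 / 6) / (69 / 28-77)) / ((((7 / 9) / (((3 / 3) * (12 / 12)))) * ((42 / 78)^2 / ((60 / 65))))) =-14976 / 102263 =-0.15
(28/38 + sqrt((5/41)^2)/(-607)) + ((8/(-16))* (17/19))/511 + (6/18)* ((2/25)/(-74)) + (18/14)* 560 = 966531224612159/1341034750650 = 720.74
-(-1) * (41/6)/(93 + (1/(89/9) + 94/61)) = 5429/75192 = 0.07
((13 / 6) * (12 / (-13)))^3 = -8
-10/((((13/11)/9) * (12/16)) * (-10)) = 132/13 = 10.15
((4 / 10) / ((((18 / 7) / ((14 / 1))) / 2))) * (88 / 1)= 17248 / 45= 383.29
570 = 570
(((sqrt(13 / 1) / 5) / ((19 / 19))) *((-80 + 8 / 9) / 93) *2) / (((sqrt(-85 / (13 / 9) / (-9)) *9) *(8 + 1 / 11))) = -0.01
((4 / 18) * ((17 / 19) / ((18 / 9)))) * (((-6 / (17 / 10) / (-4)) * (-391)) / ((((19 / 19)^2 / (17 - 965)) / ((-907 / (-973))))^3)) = 414259407998703668160 / 17502179023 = 23669019009.25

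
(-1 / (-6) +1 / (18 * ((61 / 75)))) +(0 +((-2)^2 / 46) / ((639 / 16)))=212609 / 896517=0.24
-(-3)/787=3/787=0.00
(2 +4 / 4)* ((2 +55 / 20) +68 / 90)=991 / 60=16.52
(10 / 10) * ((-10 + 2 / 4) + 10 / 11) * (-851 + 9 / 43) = 3457188 / 473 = 7309.07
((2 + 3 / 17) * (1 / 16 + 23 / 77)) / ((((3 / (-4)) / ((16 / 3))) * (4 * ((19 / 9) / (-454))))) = 7475110 / 24871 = 300.56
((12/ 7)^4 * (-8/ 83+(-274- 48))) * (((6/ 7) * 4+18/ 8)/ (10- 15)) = 22035659904/ 6974905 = 3159.28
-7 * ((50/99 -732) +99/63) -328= 473365/99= 4781.46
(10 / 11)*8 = 80 / 11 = 7.27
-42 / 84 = -1 / 2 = -0.50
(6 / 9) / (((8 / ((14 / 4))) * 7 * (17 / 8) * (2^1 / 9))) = 3 / 34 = 0.09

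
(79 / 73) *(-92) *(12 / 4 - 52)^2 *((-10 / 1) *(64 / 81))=11168299520 / 5913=1888770.42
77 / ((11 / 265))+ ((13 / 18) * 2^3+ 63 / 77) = 184298 / 99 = 1861.60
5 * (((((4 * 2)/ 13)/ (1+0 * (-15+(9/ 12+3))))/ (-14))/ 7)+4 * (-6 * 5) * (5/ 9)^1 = -127460/ 1911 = -66.70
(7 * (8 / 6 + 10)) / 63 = 34 / 27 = 1.26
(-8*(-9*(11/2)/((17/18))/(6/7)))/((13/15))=124740/221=564.43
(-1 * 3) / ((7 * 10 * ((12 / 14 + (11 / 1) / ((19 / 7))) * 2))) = -0.00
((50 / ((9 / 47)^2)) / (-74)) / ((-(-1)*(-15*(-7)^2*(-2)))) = -11045 / 881118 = -0.01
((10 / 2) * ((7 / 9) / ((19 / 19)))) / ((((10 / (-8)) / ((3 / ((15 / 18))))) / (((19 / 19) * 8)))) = -448 / 5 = -89.60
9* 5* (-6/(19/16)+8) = 2520/19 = 132.63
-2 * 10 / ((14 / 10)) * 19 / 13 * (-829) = 17308.79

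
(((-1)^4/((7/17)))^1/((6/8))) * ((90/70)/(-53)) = -204/2597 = -0.08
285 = 285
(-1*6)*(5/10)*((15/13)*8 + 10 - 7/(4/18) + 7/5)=4239/130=32.61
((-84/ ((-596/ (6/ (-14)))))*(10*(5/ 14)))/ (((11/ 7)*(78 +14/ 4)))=-450/ 267157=-0.00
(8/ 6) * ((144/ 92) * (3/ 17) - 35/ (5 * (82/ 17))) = -1.57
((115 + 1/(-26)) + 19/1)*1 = 3483/26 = 133.96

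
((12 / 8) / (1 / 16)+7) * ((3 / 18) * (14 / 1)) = 217 / 3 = 72.33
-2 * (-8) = 16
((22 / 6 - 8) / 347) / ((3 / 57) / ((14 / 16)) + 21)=-1729 / 2915841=-0.00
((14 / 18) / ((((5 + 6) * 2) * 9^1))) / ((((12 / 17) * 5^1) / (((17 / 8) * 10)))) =2023 / 85536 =0.02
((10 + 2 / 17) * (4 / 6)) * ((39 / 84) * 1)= 3.13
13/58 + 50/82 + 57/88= 155025/104632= 1.48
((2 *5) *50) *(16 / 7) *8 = 64000 / 7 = 9142.86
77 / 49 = 11 / 7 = 1.57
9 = 9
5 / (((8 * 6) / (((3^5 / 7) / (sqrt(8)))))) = 405 * sqrt(2) / 448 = 1.28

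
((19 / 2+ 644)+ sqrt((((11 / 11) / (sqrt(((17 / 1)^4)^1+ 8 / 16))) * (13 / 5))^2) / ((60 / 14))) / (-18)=-1307 / 36 - 91 * sqrt(334086) / 451016100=-36.31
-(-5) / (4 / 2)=5 / 2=2.50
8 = 8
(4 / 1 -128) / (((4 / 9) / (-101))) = 28179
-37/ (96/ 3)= -37/ 32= -1.16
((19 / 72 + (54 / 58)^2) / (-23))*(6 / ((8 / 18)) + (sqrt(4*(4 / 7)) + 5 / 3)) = -6230497 / 8356176- 9781*sqrt(7) / 348174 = -0.82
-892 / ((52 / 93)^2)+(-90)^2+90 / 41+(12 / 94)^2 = 321372134073 / 61224644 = 5249.06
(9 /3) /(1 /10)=30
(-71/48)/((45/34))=-1207/1080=-1.12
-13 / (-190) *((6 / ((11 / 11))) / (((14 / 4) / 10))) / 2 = 0.59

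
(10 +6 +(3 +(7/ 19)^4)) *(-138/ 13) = -342033000/ 1694173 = -201.89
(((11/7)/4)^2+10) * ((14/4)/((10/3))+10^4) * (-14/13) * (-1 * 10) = 1592367181/1456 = 1093658.78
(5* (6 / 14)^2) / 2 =45 / 98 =0.46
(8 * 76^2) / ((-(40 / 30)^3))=-19494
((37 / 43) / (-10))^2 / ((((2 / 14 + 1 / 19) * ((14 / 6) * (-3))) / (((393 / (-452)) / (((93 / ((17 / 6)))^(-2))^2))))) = 61939317062855763 / 11342907665050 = 5460.62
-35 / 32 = -1.09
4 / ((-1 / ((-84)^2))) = -28224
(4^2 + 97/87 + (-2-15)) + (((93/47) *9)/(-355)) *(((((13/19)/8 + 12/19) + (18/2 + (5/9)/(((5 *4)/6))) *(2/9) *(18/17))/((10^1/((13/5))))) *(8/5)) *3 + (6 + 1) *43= 35274487960237/117216296250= 300.94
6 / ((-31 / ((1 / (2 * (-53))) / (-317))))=-3 / 520831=-0.00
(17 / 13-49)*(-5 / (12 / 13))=775 / 3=258.33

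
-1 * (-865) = 865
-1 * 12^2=-144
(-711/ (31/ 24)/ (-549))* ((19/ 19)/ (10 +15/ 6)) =3792/ 47275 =0.08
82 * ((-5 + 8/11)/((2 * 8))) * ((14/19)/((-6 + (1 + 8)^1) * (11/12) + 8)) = -13489/8987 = -1.50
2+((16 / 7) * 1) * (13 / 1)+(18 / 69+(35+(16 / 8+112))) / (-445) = 2248139 / 71645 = 31.38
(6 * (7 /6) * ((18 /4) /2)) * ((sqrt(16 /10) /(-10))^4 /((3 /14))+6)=94.52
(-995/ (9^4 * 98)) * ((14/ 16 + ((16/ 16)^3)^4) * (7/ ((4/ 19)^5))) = -12318592525/ 250822656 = -49.11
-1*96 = -96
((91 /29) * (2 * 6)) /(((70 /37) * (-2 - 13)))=-962 /725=-1.33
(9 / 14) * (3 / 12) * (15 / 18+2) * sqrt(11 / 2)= 51 * sqrt(22) / 224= 1.07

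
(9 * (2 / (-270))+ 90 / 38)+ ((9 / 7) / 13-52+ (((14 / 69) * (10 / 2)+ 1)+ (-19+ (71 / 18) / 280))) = -381214021 / 5726448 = -66.57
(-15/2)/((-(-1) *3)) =-5/2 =-2.50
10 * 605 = 6050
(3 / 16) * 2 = 3 / 8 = 0.38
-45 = -45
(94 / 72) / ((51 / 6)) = 47 / 306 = 0.15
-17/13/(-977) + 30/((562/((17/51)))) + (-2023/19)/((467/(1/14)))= 180296863/63335136826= 0.00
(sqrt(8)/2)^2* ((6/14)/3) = 2/7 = 0.29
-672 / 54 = -112 / 9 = -12.44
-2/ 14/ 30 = -1/ 210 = -0.00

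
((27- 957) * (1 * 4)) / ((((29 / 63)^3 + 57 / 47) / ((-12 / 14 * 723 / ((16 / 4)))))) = 3386600489790 / 7699481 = 439847.89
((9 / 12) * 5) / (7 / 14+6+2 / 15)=225 / 398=0.57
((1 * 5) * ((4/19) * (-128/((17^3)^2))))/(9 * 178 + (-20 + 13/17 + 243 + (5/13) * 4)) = -16640/5447172051511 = -0.00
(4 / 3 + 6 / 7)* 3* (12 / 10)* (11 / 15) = 1012 / 175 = 5.78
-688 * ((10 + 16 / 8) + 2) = -9632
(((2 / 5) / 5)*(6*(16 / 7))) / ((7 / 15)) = 576 / 245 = 2.35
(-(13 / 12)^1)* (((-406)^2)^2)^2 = -2399339090041076153152 / 3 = -799779696680358717717.33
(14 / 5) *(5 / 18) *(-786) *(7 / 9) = -475.48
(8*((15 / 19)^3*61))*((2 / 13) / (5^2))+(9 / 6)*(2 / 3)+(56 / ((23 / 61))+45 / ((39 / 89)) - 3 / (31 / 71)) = 15691893895 / 63576071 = 246.82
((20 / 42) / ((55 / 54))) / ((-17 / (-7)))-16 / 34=-52 / 187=-0.28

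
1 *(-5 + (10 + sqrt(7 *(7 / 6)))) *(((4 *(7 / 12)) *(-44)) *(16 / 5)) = -4928 / 3 - 17248 *sqrt(6) / 45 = -2581.53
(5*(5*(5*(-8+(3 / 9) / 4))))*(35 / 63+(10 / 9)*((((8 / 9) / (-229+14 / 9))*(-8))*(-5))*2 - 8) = 1704644375 / 221076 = 7710.67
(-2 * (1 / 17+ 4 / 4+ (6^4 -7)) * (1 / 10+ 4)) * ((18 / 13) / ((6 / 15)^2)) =-3112515 / 34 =-91544.56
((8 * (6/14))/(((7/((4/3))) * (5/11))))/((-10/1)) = -176/1225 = -0.14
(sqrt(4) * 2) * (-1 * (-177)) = 708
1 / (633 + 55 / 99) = 0.00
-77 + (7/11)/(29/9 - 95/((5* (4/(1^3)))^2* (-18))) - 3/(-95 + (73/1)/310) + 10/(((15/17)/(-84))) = -516286268529/501847291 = -1028.77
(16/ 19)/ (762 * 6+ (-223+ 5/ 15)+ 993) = 48/ 304513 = 0.00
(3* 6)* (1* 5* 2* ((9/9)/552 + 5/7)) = 41505/322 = 128.90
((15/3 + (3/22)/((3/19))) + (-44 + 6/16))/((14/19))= -63137/1232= -51.25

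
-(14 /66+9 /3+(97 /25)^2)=-376747 /20625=-18.27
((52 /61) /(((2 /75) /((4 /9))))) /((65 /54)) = 720 /61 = 11.80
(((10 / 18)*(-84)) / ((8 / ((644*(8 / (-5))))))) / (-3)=-18032 / 9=-2003.56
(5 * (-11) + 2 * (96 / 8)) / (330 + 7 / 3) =-93 / 997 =-0.09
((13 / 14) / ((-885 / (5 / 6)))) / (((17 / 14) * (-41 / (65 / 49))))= 0.00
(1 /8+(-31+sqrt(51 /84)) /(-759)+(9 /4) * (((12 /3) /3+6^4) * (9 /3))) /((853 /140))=1437.28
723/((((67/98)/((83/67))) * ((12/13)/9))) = 114677199/8978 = 12773.13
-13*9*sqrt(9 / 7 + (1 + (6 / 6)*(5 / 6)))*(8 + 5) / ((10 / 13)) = -6591*sqrt(5502) / 140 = -3492.08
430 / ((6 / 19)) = 4085 / 3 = 1361.67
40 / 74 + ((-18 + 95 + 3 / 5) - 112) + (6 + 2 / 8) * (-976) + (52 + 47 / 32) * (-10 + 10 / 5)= -4855591 / 740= -6561.61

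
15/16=0.94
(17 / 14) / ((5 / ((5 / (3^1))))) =17 / 42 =0.40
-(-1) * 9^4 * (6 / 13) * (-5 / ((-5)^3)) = 39366 / 325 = 121.13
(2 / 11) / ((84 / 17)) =0.04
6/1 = 6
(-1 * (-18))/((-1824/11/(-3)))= 99/304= 0.33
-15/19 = -0.79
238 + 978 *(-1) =-740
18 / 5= 3.60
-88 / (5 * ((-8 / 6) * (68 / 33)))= 1089 / 170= 6.41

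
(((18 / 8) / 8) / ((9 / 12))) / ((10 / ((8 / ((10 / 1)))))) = 3 / 100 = 0.03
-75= -75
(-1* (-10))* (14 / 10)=14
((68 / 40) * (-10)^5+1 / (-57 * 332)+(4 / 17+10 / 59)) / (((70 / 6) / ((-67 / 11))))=216190478376553 / 2435865740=88753.04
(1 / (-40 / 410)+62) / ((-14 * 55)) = -207 / 3080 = -0.07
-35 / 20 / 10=-7 / 40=-0.18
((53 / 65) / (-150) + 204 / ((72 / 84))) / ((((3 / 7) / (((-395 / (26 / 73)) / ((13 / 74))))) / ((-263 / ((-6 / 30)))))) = -911542909820333 / 197730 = -4610038485.92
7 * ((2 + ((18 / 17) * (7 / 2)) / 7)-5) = -294 / 17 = -17.29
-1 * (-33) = 33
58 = 58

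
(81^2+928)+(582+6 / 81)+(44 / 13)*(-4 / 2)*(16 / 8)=2828195 / 351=8057.54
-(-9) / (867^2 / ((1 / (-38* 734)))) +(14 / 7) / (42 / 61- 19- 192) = -284207276133 / 29886024433828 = -0.01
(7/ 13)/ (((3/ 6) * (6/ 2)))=14/ 39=0.36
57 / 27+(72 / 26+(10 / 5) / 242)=69208 / 14157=4.89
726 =726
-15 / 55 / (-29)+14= 4469 / 319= 14.01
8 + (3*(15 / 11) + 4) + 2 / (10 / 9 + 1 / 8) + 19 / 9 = 174634 / 8811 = 19.82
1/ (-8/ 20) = -5/ 2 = -2.50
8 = 8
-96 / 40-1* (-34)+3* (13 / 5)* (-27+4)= -739 / 5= -147.80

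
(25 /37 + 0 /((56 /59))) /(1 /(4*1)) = 2.70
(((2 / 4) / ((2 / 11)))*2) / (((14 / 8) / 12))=264 / 7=37.71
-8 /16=-1 /2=-0.50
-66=-66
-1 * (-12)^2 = -144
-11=-11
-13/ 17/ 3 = -13/ 51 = -0.25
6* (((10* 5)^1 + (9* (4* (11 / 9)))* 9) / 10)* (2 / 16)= 669 / 20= 33.45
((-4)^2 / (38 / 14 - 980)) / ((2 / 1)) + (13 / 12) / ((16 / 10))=439289 / 656736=0.67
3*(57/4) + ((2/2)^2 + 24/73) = 12871/292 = 44.08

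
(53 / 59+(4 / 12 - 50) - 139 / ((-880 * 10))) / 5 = -75936997 / 7788000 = -9.75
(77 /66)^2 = 49 /36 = 1.36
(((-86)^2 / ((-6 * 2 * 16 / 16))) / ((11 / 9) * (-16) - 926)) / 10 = 5547 / 85100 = 0.07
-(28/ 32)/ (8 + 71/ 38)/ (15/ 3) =-133/ 7500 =-0.02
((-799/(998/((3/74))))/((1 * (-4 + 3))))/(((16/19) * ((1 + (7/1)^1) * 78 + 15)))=15181/251687616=0.00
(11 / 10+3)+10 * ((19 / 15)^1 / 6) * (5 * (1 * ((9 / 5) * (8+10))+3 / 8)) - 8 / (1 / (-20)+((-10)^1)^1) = 2820869 / 8040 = 350.85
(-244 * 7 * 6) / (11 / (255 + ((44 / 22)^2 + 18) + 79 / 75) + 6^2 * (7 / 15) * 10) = -71237264 / 1168099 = -60.99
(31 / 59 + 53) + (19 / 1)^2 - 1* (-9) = 24988 / 59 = 423.53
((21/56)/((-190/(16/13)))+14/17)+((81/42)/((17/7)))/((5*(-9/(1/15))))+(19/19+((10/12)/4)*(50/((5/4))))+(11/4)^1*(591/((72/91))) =6934358513/3359200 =2064.29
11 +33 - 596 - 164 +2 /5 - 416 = -1131.60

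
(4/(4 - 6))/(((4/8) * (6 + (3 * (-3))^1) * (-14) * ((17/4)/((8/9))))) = -64/3213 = -0.02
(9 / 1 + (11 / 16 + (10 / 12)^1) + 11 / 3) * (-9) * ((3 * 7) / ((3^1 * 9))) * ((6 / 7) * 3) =-2043 / 8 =-255.38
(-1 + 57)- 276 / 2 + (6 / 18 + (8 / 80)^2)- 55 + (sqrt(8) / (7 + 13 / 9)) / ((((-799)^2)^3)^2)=-40997 / 300 + 9*sqrt(2) / 2572438189767225055486771017284755238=-136.66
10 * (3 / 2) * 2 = 30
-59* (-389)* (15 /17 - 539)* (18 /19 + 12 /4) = -15746681100 /323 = -48751334.67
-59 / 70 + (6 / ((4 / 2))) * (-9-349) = -75239 / 70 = -1074.84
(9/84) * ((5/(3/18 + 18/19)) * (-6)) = -2565/889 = -2.89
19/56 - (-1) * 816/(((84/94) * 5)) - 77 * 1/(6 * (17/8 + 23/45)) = 178.10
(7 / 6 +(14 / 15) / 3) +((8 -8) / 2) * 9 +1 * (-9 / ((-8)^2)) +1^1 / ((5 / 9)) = 1807 / 576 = 3.14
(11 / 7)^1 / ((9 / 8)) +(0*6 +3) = 277 / 63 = 4.40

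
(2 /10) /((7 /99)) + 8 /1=379 /35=10.83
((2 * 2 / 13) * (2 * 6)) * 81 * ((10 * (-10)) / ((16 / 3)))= -72900 / 13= -5607.69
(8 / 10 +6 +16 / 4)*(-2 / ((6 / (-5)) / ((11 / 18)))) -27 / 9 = 8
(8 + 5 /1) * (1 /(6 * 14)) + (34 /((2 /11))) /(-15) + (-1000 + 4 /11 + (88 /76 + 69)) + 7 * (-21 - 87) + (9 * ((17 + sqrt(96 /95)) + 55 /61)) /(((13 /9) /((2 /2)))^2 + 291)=-10787468905421 /6355886460 + 729 * sqrt(570) /563825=-1697.21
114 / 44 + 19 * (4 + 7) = 4655 / 22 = 211.59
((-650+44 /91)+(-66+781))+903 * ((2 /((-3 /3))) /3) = -536.52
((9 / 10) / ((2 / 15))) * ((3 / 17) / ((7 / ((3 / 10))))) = 243 / 4760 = 0.05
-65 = -65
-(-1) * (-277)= -277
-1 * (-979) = 979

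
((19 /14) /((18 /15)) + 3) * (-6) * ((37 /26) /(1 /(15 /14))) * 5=-962925 /5096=-188.96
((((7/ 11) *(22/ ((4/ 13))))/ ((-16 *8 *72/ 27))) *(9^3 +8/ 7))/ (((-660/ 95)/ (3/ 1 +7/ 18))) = 77007437/ 1622016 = 47.48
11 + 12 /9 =37 /3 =12.33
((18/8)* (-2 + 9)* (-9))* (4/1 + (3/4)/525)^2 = -635493681/280000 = -2269.62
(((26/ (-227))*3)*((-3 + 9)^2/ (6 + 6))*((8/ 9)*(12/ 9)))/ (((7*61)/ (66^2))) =-12.46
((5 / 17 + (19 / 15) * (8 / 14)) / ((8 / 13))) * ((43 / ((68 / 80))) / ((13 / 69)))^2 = 53317375710 / 447083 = 119256.10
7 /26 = 0.27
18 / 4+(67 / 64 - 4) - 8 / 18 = 635 / 576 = 1.10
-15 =-15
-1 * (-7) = 7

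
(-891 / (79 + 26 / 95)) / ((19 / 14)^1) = -62370 / 7531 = -8.28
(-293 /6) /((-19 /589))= 9083 /6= 1513.83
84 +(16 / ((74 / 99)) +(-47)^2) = 85633 / 37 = 2314.41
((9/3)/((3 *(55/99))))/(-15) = -3/25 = -0.12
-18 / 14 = -9 / 7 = -1.29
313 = 313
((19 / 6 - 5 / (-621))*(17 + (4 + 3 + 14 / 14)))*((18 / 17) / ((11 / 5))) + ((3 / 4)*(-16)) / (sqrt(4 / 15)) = 492875 / 12903 - 6*sqrt(15) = 14.96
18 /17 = 1.06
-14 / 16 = -7 / 8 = -0.88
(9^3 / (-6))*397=-96471 / 2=-48235.50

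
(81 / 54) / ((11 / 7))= 0.95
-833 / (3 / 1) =-833 / 3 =-277.67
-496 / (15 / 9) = -1488 / 5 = -297.60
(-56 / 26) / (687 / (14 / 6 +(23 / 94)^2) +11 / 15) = -26644380 / 3560215997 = -0.01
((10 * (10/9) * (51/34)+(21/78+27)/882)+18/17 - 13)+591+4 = 233811437/389844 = 599.76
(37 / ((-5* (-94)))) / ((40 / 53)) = 1961 / 18800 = 0.10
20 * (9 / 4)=45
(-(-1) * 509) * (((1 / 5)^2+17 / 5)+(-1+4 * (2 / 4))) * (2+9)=621489 / 25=24859.56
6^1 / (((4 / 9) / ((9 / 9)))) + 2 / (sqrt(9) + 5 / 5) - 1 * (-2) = 16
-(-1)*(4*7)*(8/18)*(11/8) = 154/9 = 17.11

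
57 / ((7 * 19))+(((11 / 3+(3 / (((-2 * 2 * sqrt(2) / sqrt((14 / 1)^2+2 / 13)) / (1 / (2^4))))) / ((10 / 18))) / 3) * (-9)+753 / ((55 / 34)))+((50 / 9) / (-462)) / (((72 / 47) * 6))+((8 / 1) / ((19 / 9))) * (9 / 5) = 81 * sqrt(663) / 832+39396588023 / 85322160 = 464.25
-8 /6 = -4 /3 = -1.33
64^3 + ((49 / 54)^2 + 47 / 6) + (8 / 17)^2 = 220922522107 / 842724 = 262152.88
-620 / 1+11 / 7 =-4329 / 7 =-618.43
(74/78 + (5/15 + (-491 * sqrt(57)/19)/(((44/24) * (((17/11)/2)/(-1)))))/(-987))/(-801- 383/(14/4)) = -36506/35045127 + 1964 * sqrt(57)/96748513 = -0.00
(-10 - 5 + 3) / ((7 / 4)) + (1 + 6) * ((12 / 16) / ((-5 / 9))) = -2283 / 140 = -16.31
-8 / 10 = -4 / 5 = -0.80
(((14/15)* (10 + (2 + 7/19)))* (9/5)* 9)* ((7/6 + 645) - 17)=2235555/19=117660.79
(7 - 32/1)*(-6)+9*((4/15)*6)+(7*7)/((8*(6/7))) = 41171/240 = 171.55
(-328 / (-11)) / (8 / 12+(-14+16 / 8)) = -492 / 187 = -2.63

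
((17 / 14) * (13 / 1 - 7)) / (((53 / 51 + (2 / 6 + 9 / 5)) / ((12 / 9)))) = 3.06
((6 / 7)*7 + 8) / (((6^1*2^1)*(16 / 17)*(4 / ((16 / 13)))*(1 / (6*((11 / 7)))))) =187 / 52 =3.60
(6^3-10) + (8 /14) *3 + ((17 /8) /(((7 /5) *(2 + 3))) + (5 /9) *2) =105401 /504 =209.13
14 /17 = 0.82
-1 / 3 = -0.33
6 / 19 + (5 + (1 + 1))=139 / 19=7.32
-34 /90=-17 /45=-0.38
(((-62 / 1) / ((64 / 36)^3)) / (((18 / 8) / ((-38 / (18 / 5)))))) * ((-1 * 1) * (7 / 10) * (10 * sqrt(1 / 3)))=-61845 * sqrt(3) / 512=-209.22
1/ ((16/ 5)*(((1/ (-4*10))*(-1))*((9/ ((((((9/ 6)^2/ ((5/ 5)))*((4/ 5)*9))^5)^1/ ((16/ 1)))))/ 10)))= 387420489/ 400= 968551.22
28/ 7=4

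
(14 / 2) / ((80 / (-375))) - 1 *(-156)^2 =-389901 / 16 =-24368.81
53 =53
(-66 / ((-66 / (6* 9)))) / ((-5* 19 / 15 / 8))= -1296 / 19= -68.21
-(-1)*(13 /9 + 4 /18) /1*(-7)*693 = -8085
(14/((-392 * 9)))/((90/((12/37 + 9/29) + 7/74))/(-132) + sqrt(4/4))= -3443/56448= -0.06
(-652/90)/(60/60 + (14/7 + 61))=-163/1440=-0.11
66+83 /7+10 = 615 /7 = 87.86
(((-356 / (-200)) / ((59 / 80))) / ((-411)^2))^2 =506944 / 2483197826573025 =0.00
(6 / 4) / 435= 1 / 290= 0.00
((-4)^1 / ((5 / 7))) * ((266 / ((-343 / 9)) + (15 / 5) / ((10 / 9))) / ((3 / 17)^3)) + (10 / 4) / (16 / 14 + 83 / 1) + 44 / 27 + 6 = 24315465991 / 5566050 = 4368.53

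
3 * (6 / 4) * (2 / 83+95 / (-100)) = -13833 / 3320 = -4.17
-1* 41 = -41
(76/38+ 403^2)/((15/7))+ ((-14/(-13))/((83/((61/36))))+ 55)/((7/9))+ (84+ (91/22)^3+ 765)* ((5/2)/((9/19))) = 584244264871073/7238190960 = 80716.89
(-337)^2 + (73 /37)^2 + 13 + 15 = 155519622 /1369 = 113600.89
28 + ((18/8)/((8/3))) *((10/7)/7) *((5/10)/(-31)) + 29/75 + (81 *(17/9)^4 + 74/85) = 1774362633073/1673330400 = 1060.38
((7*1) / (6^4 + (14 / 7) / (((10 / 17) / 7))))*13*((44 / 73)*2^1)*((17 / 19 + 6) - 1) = 4484480 / 9152813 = 0.49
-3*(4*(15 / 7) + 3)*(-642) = 156006 / 7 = 22286.57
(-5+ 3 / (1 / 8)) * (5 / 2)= 95 / 2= 47.50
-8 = -8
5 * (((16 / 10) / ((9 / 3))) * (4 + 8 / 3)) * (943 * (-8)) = -1207040 / 9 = -134115.56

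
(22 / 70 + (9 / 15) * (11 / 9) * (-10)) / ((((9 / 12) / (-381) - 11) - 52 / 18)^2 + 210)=-5135215536 / 294807160235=-0.02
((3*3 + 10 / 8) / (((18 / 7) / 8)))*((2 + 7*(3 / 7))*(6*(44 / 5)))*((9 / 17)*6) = 454608 / 17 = 26741.65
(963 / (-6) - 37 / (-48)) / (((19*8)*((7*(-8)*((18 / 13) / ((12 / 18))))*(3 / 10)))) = 498355 / 16547328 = 0.03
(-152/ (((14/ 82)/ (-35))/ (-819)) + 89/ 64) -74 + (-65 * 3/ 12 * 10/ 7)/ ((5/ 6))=-11433022929/ 448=-25520140.47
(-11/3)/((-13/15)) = 55/13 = 4.23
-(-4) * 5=20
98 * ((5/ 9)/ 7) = 70/ 9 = 7.78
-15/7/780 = -1/364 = -0.00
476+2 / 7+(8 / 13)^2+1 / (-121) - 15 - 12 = 64365130 / 143143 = 449.66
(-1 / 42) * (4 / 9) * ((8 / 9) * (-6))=32 / 567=0.06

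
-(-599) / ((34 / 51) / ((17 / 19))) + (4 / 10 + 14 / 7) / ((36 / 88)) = 809.79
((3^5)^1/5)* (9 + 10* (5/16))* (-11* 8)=-259281/5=-51856.20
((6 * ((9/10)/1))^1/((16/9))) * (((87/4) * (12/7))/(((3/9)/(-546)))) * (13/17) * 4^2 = -192932766/85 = -2269797.25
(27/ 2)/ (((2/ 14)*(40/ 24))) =567/ 10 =56.70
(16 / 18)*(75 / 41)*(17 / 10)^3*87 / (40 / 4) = 142477 / 2050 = 69.50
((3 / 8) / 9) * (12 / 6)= 1 / 12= 0.08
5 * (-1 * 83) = -415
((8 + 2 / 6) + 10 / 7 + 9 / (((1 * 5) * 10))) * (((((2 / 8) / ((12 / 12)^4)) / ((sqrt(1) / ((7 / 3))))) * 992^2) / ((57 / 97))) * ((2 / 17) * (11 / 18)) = 1370113906304 / 1962225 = 698245.06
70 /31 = 2.26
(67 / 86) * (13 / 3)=871 / 258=3.38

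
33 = 33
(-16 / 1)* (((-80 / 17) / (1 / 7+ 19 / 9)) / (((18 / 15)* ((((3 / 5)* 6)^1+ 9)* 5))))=1600 / 3621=0.44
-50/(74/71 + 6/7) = -12425/472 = -26.32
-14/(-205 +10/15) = 0.07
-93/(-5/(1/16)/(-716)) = -16647/20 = -832.35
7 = 7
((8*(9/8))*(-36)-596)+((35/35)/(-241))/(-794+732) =-13746639/14942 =-920.00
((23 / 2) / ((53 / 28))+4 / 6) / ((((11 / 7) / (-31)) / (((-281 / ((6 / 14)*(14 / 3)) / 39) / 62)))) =527156 / 68211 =7.73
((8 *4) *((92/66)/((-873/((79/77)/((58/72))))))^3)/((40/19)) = -233425520121856/1825968141720715292685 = -0.00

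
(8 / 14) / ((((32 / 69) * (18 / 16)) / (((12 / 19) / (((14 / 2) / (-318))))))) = -29256 / 931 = -31.42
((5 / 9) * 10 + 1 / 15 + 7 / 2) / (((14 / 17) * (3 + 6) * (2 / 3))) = 13957 / 7560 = 1.85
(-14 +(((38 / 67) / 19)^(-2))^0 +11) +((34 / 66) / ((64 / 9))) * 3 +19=12121 / 704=17.22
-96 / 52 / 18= -4 / 39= -0.10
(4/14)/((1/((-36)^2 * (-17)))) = -44064/7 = -6294.86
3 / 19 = 0.16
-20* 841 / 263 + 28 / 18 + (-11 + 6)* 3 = -183203 / 2367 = -77.40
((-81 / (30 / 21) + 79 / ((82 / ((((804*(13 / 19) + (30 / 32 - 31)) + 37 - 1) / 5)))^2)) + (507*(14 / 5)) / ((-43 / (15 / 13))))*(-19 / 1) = -33741462769933 / 35158451200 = -959.70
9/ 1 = 9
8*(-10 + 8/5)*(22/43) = -34.38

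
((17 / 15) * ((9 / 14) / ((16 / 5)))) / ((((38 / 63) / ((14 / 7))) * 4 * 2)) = 459 / 4864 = 0.09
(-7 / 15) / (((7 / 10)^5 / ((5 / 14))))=-50000 / 50421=-0.99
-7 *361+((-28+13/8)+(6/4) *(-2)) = -20451/8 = -2556.38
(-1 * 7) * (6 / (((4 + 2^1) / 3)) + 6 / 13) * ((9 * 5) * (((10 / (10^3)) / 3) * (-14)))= 1323 / 26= 50.88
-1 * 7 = -7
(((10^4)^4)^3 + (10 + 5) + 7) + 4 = 1000000000000000000000000000000000000000000000026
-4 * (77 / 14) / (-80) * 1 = 11 / 40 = 0.28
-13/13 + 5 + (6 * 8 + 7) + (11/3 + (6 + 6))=74.67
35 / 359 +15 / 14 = 5875 / 5026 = 1.17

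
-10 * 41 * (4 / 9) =-182.22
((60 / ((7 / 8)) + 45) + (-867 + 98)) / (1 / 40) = -26217.14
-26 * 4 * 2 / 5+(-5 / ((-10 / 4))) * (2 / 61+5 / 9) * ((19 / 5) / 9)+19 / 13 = -12731507 / 321165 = -39.64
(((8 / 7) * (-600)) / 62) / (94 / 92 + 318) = -4416 / 127379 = -0.03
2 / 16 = 1 / 8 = 0.12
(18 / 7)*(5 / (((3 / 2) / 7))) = 60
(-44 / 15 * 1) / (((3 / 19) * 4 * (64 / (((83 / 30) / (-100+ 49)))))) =17347 / 4406400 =0.00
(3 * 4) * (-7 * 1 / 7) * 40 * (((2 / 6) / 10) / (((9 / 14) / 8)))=-1792 / 9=-199.11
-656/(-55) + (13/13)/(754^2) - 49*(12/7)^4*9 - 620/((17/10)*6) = -301424611096171/78139681620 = -3857.51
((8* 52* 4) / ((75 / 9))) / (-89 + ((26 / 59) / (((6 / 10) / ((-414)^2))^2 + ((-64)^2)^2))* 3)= -403223047810526793203328 / 179721811014438932951275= -2.24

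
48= 48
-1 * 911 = -911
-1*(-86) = 86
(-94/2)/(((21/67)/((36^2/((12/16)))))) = -1813824/7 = -259117.71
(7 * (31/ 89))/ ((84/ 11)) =341/ 1068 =0.32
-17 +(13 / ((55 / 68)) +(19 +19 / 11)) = 99 / 5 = 19.80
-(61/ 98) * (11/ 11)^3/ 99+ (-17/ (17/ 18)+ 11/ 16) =-1344215/ 77616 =-17.32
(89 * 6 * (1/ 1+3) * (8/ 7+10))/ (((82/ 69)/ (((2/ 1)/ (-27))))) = -425776/ 287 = -1483.54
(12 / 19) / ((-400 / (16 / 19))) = -12 / 9025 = -0.00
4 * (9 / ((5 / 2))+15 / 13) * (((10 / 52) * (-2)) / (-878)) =618 / 74191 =0.01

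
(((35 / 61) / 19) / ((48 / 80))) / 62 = 175 / 215574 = 0.00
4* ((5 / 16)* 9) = 45 / 4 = 11.25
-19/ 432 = -0.04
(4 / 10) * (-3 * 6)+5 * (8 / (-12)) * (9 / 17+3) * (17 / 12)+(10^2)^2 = 149642 / 15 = 9976.13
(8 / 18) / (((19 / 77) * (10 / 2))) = 308 / 855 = 0.36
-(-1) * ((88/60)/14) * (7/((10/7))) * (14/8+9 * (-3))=-7777/600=-12.96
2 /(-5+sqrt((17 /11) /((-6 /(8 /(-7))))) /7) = -113190 /282907 - 28 * sqrt(3927) /282907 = -0.41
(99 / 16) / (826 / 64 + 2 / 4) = 6 / 13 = 0.46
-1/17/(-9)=1/153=0.01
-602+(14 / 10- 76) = -3383 / 5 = -676.60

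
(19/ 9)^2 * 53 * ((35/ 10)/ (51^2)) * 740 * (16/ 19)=41730080/ 210681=198.07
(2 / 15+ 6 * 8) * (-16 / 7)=-11552 / 105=-110.02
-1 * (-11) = 11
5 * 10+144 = 194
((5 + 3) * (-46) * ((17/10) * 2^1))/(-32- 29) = 6256/305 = 20.51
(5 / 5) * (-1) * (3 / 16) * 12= -9 / 4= -2.25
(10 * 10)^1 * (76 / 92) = 1900 / 23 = 82.61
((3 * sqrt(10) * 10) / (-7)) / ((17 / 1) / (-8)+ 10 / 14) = 240 * sqrt(10) / 79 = 9.61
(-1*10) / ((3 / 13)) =-130 / 3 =-43.33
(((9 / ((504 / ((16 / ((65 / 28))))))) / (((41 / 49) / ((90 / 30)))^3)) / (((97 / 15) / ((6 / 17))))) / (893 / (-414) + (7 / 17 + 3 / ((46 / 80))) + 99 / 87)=5491776259872 / 81775383136187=0.07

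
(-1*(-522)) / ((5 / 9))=4698 / 5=939.60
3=3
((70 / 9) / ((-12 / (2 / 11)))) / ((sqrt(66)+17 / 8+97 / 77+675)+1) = -164052392 / 945637431687+241472*sqrt(66) / 945637431687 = -0.00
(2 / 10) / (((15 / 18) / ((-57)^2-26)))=773.52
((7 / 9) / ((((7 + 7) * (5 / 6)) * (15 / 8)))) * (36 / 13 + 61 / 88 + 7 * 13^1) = 3.36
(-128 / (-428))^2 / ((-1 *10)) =-512 / 57245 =-0.01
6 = 6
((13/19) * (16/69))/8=26/1311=0.02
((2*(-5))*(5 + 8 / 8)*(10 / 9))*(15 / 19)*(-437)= 23000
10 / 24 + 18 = 221 / 12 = 18.42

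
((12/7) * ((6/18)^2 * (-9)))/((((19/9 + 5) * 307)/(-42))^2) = -15309/24127744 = -0.00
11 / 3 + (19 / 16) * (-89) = -102.02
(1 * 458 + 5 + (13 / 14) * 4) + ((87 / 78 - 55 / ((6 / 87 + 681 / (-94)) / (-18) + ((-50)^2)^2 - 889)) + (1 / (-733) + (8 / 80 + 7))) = 48569098338223033726 / 102266170740323135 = 474.93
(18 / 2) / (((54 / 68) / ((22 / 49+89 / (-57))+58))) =5402158 / 8379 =644.73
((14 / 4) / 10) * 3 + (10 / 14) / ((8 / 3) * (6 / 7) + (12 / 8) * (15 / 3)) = 3077 / 2740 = 1.12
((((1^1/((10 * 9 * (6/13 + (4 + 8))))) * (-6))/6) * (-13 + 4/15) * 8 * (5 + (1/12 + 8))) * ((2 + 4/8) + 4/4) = 2728817/656100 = 4.16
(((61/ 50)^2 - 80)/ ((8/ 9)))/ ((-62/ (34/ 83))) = 30030687/ 51460000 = 0.58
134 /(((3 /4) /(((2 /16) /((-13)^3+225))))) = -67 /5916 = -0.01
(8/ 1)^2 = 64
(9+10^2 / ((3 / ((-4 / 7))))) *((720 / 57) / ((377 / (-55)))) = 928400 / 50141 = 18.52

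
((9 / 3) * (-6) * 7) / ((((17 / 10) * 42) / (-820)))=24600 / 17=1447.06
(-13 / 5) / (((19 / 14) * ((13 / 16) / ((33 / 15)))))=-2464 / 475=-5.19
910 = 910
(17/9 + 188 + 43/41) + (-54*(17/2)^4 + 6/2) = -281689.44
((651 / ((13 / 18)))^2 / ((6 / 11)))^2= 63371916927986436 / 28561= 2218826964321.50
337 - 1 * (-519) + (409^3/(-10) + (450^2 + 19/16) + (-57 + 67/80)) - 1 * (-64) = -53107423/8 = -6638427.88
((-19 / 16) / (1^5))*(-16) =19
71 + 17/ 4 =301/ 4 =75.25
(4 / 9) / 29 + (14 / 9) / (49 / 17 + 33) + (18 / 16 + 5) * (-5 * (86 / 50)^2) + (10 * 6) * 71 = 7375770631 / 1769000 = 4169.46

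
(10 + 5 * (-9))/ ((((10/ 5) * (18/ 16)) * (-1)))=140/ 9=15.56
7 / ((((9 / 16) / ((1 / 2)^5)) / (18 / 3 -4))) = 7 / 9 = 0.78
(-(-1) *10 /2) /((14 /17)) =85 /14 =6.07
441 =441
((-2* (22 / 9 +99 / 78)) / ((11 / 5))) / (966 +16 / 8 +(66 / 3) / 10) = -1975 / 567567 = -0.00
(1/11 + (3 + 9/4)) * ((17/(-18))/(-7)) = 3995/5544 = 0.72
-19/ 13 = -1.46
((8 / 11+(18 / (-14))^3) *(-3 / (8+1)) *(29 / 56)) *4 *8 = 611900 / 79233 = 7.72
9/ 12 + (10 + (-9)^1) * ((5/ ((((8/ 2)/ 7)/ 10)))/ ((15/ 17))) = 1199/ 12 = 99.92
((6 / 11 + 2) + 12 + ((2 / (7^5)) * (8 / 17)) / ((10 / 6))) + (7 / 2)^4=41387834193 / 251432720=164.61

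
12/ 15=4/ 5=0.80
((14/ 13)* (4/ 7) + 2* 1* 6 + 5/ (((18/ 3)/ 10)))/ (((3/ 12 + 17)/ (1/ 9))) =3268/ 24219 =0.13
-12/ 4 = -3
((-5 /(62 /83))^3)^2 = 5108443333890625 /56800235584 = 89937.01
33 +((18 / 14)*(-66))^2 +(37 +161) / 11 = 355335 / 49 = 7251.73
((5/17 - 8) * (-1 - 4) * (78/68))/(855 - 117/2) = 8515/153459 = 0.06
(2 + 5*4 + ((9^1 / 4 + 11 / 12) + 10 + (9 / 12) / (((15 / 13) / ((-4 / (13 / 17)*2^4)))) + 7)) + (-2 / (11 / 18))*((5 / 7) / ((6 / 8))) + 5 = -23909 / 2310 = -10.35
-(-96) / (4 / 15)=360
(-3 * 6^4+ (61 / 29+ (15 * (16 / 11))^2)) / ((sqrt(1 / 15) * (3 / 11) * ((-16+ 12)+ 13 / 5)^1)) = 59826055 * sqrt(15) / 6699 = 34588.05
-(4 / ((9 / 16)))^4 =-16777216 / 6561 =-2557.11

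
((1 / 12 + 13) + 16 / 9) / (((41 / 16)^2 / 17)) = 582080 / 15129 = 38.47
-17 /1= -17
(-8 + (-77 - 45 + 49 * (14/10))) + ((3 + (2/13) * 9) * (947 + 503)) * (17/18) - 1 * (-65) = 1171577/195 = 6008.09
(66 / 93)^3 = 10648 / 29791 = 0.36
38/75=0.51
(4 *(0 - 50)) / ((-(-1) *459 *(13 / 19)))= -3800 / 5967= -0.64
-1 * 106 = -106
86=86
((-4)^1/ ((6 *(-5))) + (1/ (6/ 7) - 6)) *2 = -9.40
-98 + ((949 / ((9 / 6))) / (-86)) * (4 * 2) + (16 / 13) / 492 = -3594850 / 22919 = -156.85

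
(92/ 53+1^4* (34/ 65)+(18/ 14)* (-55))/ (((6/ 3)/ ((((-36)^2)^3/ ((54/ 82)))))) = -113139058016.06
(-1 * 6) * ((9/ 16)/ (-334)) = 27/ 2672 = 0.01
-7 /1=-7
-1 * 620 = -620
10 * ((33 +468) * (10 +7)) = 85170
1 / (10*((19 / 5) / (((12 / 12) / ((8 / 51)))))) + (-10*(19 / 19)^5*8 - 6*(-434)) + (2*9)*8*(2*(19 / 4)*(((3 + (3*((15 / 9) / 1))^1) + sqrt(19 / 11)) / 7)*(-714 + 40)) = -2237010395 / 2128 - 922032*sqrt(209) / 77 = -1224339.18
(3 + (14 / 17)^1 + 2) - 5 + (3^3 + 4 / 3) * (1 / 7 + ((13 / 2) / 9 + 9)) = 1801427 / 6426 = 280.33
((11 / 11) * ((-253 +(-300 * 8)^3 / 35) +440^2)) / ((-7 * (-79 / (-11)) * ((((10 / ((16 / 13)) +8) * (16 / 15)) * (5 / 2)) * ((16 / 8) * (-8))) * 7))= -30397912281 / 18642736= -1630.55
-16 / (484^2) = -1 / 14641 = -0.00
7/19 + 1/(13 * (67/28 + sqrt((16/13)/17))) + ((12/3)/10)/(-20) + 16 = 609732007/37221950 - 3136 * sqrt(221)/12733825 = 16.38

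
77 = 77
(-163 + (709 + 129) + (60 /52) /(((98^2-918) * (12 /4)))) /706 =76219655 /79720108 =0.96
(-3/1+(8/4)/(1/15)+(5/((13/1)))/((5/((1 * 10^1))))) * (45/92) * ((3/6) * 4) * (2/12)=5415/1196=4.53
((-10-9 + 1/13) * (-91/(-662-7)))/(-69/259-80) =148666/4635947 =0.03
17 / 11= 1.55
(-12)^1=-12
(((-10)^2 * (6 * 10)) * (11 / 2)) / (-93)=-11000 / 31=-354.84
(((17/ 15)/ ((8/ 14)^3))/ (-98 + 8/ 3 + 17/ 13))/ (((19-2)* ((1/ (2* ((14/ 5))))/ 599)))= -18696587/ 1466800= -12.75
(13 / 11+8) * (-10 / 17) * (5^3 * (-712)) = 89890000 / 187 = 480695.19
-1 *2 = -2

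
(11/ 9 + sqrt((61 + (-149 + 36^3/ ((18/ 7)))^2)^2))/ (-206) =-2914380785/ 1854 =-1571942.17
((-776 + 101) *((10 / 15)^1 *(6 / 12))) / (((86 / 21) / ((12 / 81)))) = -350 / 43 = -8.14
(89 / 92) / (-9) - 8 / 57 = -3899 / 15732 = -0.25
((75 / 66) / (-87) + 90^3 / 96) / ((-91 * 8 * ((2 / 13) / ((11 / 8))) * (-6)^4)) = -29068825 / 404103168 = -0.07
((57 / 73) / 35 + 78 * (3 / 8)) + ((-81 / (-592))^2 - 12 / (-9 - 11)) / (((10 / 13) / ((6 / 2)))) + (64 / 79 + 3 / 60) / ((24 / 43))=23504144452227 / 707394060800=33.23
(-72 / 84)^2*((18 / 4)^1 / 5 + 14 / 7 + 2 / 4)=612 / 245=2.50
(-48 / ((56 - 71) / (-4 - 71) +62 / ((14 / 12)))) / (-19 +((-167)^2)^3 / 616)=-68992 / 2699926151904637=-0.00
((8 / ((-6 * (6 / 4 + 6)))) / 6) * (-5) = 4 / 27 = 0.15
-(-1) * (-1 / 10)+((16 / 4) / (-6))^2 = 31 / 90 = 0.34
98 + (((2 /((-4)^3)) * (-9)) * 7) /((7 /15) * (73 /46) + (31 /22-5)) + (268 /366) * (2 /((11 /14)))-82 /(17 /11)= 546242655319 /11845393824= 46.11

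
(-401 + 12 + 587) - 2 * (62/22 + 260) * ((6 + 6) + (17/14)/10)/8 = -526621/880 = -598.43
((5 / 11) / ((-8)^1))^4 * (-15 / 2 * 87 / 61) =-815625 / 7316283392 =-0.00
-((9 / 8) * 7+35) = -343 / 8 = -42.88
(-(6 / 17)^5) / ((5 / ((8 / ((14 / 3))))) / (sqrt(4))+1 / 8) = -93312 / 26977283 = -0.00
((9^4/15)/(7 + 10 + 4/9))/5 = 19683/3925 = 5.01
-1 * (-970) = 970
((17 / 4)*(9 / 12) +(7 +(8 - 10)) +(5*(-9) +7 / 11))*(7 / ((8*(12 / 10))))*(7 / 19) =-1559915 / 160512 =-9.72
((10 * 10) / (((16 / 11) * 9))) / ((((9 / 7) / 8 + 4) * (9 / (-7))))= -26950 / 18873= -1.43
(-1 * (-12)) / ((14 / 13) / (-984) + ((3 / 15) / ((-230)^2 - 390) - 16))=-10075618800 / 13435074127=-0.75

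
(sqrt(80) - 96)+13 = -83+4 * sqrt(5) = -74.06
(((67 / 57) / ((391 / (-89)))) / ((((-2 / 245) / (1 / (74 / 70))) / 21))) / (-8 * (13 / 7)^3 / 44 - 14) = -1350466399975 / 31454267136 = -42.93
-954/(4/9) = -4293/2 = -2146.50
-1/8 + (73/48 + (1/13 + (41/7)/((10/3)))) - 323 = -6983779/21840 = -319.77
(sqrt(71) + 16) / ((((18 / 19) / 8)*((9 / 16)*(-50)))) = -9728 / 2025 - 608*sqrt(71) / 2025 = -7.33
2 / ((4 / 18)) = 9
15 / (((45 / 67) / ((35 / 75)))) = 469 / 45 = 10.42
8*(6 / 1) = 48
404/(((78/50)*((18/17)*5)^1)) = 17170/351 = 48.92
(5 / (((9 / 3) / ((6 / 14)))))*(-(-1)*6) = 30 / 7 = 4.29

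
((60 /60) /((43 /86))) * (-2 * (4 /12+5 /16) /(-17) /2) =31 /408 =0.08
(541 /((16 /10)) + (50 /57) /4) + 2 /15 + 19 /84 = 5405713 /15960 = 338.70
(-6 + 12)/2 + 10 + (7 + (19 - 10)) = 29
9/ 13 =0.69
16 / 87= 0.18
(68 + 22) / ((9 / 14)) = 140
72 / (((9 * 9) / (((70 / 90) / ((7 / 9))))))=0.89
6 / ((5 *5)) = 6 / 25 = 0.24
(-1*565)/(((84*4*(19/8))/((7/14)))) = -565/1596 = -0.35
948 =948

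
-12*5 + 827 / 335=-57.53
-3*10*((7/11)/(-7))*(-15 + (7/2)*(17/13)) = -4065/143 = -28.43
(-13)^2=169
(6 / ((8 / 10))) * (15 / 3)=75 / 2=37.50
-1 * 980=-980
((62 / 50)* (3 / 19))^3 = 804357 / 107171875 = 0.01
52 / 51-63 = -61.98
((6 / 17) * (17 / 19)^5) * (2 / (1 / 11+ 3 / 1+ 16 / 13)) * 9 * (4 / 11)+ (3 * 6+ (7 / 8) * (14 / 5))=105874135693 / 5100763940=20.76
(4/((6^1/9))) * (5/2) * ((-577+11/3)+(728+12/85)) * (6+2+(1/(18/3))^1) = 967162/51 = 18963.96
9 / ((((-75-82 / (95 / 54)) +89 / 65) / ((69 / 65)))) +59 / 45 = 8230427 / 6682410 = 1.23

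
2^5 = 32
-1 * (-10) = 10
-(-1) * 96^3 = 884736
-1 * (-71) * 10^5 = 7100000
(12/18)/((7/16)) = 32/21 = 1.52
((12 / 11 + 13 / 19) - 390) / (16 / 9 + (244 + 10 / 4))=-35622 / 22781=-1.56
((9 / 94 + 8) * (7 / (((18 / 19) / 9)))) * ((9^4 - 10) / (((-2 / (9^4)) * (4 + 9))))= -4350247187643 / 4888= -889985103.85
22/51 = 0.43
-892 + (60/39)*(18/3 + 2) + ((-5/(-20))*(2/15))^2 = -10292387/11700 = -879.69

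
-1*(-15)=15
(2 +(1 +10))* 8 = 104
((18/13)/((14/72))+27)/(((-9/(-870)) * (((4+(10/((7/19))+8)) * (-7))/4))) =-600300/12467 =-48.15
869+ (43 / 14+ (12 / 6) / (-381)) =4651601 / 5334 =872.07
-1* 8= -8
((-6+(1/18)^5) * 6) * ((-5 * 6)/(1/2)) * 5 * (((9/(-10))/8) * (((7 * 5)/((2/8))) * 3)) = -1984046225/3888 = -510299.95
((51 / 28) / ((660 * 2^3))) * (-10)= -0.00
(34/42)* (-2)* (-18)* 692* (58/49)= 8187744/343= 23870.97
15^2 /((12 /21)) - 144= 999 /4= 249.75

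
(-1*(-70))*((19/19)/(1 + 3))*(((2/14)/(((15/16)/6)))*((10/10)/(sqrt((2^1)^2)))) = 8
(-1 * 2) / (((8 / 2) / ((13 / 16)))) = -13 / 32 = -0.41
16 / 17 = 0.94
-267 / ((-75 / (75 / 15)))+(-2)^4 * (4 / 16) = 109 / 5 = 21.80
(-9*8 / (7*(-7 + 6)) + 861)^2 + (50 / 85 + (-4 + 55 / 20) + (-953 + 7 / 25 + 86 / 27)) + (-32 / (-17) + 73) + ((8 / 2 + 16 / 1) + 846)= 1707358117273 / 2249100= 759129.48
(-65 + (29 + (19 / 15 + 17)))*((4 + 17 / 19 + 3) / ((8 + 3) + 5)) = -35 / 4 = -8.75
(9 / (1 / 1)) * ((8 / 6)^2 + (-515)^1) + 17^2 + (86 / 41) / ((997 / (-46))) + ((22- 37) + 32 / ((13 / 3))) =-2305064581 / 531401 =-4337.71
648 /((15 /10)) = 432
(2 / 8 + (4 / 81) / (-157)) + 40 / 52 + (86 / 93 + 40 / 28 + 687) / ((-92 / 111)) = -830.70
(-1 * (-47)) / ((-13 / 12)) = -564 / 13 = -43.38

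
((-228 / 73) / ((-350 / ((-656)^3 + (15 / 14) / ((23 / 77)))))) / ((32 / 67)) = -49592842650249 / 9402400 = -5274487.65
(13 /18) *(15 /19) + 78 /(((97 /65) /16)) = 9253985 /11058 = 836.86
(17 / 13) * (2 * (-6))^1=-204 / 13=-15.69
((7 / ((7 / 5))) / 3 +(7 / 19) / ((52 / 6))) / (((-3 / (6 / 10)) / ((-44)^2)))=-2451944 / 3705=-661.79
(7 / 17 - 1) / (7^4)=-10 / 40817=-0.00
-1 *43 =-43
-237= -237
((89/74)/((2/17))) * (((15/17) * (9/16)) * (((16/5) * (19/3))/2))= 51.42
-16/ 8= -2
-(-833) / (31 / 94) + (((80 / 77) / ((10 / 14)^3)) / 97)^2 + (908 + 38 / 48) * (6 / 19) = 4715546749677661 / 1676425052500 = 2812.86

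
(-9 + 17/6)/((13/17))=-629/78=-8.06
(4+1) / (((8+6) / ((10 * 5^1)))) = 17.86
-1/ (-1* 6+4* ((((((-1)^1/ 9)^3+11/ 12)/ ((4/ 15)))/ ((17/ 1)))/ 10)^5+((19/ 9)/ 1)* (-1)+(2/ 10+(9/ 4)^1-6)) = 35537860037412126720/ 414410934070433114911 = 0.09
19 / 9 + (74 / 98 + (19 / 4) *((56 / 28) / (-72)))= 6431 / 2352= 2.73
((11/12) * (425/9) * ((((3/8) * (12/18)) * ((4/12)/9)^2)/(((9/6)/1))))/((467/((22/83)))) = 51425/9155193156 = 0.00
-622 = -622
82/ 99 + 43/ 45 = 1.78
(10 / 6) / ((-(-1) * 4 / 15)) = 25 / 4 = 6.25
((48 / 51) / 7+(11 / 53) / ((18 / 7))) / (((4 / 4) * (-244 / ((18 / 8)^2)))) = -219843 / 49245056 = -0.00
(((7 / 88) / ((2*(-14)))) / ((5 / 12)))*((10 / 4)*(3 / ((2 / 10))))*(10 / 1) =-225 / 88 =-2.56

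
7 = 7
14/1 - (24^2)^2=-331762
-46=-46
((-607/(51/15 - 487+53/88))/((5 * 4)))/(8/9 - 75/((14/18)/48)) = -38241/2816301788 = -0.00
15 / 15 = 1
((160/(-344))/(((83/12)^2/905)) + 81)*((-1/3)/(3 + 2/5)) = -35646645/5035859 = -7.08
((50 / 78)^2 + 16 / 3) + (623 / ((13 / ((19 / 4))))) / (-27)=-49037 / 18252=-2.69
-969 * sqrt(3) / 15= -323 * sqrt(3) / 5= -111.89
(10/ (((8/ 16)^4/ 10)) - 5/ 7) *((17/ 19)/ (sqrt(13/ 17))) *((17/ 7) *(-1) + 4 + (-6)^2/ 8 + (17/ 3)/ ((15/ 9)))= 15498.50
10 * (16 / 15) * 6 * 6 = 384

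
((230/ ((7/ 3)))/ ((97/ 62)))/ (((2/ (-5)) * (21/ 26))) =-926900/ 4753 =-195.01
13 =13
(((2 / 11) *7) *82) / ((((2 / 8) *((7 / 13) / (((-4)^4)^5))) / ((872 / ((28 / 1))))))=2044106465244872704 / 77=26546837210972372.78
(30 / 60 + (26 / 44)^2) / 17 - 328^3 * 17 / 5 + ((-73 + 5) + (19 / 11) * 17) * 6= -4935891158497 / 41140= -119977908.57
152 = 152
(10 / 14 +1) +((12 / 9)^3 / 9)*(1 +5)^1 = 1868 / 567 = 3.29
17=17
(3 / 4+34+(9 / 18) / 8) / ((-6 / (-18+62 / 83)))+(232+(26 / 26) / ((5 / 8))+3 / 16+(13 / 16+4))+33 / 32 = 13535029 / 39840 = 339.73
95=95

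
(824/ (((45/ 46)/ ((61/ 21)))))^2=5346009876736/ 893025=5986405.62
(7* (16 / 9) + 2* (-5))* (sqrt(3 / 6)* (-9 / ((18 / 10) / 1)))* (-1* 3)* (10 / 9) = 550* sqrt(2) / 27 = 28.81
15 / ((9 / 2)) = 10 / 3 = 3.33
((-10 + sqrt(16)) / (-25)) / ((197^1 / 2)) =12 / 4925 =0.00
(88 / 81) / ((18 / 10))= 0.60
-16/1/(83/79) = -1264/83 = -15.23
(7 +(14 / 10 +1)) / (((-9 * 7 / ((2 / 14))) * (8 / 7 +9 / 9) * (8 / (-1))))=47 / 37800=0.00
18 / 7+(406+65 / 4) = 11895 / 28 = 424.82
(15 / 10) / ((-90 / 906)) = -151 / 10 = -15.10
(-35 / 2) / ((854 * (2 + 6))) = -5 / 1952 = -0.00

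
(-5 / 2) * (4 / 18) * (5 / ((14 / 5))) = -125 / 126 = -0.99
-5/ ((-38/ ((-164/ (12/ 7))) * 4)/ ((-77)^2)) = -18658.15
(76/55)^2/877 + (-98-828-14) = -2493743724/2652925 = -940.00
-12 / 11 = -1.09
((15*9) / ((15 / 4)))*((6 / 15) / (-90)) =-4 / 25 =-0.16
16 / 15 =1.07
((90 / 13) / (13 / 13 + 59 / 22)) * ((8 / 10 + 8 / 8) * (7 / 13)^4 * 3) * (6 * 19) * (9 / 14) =62.56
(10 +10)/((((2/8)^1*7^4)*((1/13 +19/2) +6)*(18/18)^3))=0.00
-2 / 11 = -0.18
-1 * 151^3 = -3442951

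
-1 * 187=-187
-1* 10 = -10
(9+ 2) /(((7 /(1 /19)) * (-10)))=-11 /1330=-0.01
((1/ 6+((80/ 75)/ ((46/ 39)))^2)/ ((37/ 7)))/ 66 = 546847/ 193772700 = 0.00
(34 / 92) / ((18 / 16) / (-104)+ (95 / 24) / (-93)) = -6.92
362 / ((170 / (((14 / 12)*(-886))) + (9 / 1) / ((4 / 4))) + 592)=1122562 / 1863191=0.60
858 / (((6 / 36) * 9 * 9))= 572 / 9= 63.56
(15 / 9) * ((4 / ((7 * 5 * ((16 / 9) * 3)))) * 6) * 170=255 / 7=36.43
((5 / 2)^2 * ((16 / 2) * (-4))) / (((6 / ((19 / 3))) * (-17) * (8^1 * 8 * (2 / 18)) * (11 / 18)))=4275 / 1496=2.86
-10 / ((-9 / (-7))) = -70 / 9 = -7.78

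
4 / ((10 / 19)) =7.60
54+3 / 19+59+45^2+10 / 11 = 447065 / 209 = 2139.07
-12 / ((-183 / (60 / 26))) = 120 / 793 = 0.15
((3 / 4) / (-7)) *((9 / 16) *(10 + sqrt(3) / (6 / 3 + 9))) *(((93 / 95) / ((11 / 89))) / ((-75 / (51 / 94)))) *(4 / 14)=0.01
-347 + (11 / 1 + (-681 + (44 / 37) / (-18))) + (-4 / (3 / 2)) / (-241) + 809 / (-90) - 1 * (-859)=-44685911 / 267510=-167.04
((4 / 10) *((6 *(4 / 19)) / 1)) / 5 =48 / 475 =0.10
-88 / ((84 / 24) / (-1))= 25.14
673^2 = 452929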